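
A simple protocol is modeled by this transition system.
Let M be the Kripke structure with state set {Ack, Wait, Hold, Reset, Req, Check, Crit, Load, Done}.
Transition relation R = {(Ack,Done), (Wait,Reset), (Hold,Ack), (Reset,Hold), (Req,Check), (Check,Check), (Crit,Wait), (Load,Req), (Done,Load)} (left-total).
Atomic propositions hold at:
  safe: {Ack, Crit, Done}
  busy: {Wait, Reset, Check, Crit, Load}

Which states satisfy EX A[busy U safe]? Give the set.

{Ack, Hold}

A[busy U safe]: least fixpoint, start Z0 = Sat(safe) = {Ack, Crit, Done}, add states in Sat(busy) with every successor in Z. Already a fixed point.
Sat(A[busy U safe]) = {Ack, Crit, Done}
Sat(EX A[busy U safe]) = {s : some successor in {Ack, Crit, Done}} = {Ack, Hold}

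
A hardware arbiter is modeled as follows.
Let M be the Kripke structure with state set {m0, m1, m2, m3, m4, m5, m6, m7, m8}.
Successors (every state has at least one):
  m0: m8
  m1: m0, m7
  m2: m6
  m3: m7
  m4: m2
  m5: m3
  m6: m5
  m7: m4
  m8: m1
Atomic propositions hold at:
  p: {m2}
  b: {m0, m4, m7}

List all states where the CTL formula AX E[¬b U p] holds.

{m4}

Sat(¬b) = {m1, m2, m3, m5, m6, m8}
E[¬b U p]: least fixpoint, start Z0 = Sat(p) = {m2}, add states in Sat(¬b) with some successor in Z. Already a fixed point.
Sat(E[¬b U p]) = {m2}
Sat(AX E[¬b U p]) = {s : every successor in {m2}} = {m4}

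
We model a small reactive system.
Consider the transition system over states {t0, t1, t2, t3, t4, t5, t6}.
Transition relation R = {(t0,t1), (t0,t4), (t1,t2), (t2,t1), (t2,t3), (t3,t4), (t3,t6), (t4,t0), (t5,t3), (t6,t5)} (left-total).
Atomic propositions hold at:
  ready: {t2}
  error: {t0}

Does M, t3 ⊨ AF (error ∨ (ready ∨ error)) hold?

No

Sat(ready ∨ error) = {t0, t2}
Sat(error ∨ (ready ∨ error)) = {t0, t2}
AF (error ∨ (ready ∨ error)): least fixpoint, start Z0 = {t0, t2}, add states with every successor in Z. Z1 = {t0, t1, t2, t4}; fixed.
Sat(AF (error ∨ (ready ∨ error))) = {t0, t1, t2, t4}
t3 ∉ Sat(AF (error ∨ (ready ∨ error))) = {t0, t1, t2, t4}, so the formula does not hold at t3.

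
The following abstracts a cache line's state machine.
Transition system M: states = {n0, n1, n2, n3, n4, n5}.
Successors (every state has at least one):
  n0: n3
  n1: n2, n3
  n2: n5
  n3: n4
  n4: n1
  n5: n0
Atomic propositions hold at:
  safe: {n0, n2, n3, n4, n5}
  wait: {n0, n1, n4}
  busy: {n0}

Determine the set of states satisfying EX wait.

Sat(EX wait) = {s : some successor in {n0, n1, n4}} = {n3, n4, n5}

{n3, n4, n5}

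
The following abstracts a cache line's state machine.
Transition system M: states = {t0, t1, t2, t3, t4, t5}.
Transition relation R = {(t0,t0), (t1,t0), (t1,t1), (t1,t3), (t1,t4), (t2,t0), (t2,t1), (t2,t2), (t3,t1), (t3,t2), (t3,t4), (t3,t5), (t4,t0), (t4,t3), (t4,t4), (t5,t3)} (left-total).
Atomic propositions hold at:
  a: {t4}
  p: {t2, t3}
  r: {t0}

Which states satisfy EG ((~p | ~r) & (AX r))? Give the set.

Sat(~p) = {t0, t1, t4, t5}
Sat(~r) = {t1, t2, t3, t4, t5}
Sat(~p | ~r) = {t0, t1, t2, t3, t4, t5}
Sat(AX r) = {s : every successor in {t0}} = {t0}
Sat((~p | ~r) & (AX r)) = {t0}
EG ((~p | ~r) & (AX r)): greatest fixpoint, start Z0 = {t0}, keep only states in Sat with some successor in Z. Already a fixed point.
Sat(EG ((~p | ~r) & (AX r))) = {t0}

{t0}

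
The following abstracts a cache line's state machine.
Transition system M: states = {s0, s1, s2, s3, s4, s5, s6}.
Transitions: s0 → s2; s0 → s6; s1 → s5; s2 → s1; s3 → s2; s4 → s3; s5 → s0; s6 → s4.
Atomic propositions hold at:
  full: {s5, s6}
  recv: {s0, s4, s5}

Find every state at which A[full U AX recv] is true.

Sat(AX recv) = {s : every successor in {s0, s4, s5}} = {s1, s5, s6}
A[full U AX recv]: least fixpoint, start Z0 = Sat(AX recv) = {s1, s5, s6}, add states in Sat(full) with every successor in Z. Already a fixed point.
Sat(A[full U AX recv]) = {s1, s5, s6}

{s1, s5, s6}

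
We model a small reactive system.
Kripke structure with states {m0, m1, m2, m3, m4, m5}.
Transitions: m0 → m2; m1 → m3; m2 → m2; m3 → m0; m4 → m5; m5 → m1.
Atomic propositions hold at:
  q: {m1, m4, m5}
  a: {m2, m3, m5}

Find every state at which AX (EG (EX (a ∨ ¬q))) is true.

{m0, m1, m2, m3, m5}

Sat(¬q) = {m0, m2, m3}
Sat(a ∨ ¬q) = {m0, m2, m3, m5}
Sat(EX (a ∨ ¬q)) = {s : some successor in {m0, m2, m3, m5}} = {m0, m1, m2, m3, m4}
EG (EX (a ∨ ¬q)): greatest fixpoint, start Z0 = {m0, m1, m2, m3, m4}, keep only states in Sat with some successor in Z. Z1 = {m0, m1, m2, m3}; fixed.
Sat(EG (EX (a ∨ ¬q))) = {m0, m1, m2, m3}
Sat(AX (EG (EX (a ∨ ¬q)))) = {s : every successor in {m0, m1, m2, m3}} = {m0, m1, m2, m3, m5}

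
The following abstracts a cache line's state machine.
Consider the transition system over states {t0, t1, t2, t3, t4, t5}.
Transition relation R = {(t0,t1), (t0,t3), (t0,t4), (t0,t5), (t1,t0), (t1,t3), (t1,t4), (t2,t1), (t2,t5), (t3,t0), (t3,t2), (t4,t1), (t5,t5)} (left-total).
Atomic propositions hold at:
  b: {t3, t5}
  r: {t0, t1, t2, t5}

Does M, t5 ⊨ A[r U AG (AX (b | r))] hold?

Sat(b | r) = {t0, t1, t2, t3, t5}
Sat(AX (b | r)) = {s : every successor in {t0, t1, t2, t3, t5}} = {t2, t3, t4, t5}
AG (AX (b | r)): greatest fixpoint, start Z0 = {t2, t3, t4, t5}, keep only states in Sat with every successor in Z. Z1 = {t5}; fixed.
Sat(AG (AX (b | r))) = {t5}
A[r U AG (AX (b | r))]: least fixpoint, start Z0 = Sat(AG (AX (b | r))) = {t5}, add states in Sat(r) with every successor in Z. Already a fixed point.
Sat(A[r U AG (AX (b | r))]) = {t5}
t5 ∈ Sat(A[r U AG (AX (b | r))]) = {t5}, so the formula holds at t5.

Yes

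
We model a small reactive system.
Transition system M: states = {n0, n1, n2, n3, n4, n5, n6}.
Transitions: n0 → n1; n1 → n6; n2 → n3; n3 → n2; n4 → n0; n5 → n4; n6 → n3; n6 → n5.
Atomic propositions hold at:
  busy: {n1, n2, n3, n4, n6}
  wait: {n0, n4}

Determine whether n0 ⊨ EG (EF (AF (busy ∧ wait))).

Sat(busy ∧ wait) = {n4}
AF (busy ∧ wait): least fixpoint, start Z0 = {n4}, add states with every successor in Z. Z1 = {n4, n5}; fixed.
Sat(AF (busy ∧ wait)) = {n4, n5}
EF (AF (busy ∧ wait)): least fixpoint, start Z0 = {n4, n5}, add states with some successor in Z. Z1 = {n4, n5, n6}; Z2 = {n1, n4, n5, n6}; Z3 = {n0, n1, n4, n5, n6}; fixed.
Sat(EF (AF (busy ∧ wait))) = {n0, n1, n4, n5, n6}
EG (EF (AF (busy ∧ wait))): greatest fixpoint, start Z0 = {n0, n1, n4, n5, n6}, keep only states in Sat with some successor in Z. Already a fixed point.
Sat(EG (EF (AF (busy ∧ wait)))) = {n0, n1, n4, n5, n6}
n0 ∈ Sat(EG (EF (AF (busy ∧ wait)))) = {n0, n1, n4, n5, n6}, so the formula holds at n0.

Yes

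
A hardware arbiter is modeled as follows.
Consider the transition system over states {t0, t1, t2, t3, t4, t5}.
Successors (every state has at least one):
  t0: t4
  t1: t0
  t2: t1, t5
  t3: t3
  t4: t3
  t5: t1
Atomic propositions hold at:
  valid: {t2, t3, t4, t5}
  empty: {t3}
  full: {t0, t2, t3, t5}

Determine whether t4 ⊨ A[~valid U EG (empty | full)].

No

Sat(~valid) = {t0, t1}
Sat(empty | full) = {t0, t2, t3, t5}
EG (empty | full): greatest fixpoint, start Z0 = {t0, t2, t3, t5}, keep only states in Sat with some successor in Z. Z1 = {t2, t3}; Z2 = {t3}; fixed.
Sat(EG (empty | full)) = {t3}
A[~valid U EG (empty | full)]: least fixpoint, start Z0 = Sat(EG (empty | full)) = {t3}, add states in Sat(~valid) with every successor in Z. Already a fixed point.
Sat(A[~valid U EG (empty | full)]) = {t3}
t4 ∉ Sat(A[~valid U EG (empty | full)]) = {t3}, so the formula does not hold at t4.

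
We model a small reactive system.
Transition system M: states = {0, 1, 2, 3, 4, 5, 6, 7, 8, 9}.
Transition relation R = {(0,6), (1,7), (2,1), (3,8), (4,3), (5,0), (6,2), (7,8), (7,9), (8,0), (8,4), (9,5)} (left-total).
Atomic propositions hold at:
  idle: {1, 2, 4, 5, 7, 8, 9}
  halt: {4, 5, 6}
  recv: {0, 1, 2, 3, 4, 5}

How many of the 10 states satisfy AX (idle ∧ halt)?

1

Sat(idle ∧ halt) = {4, 5}
Sat(AX (idle ∧ halt)) = {s : every successor in {4, 5}} = {9}
|Sat(AX (idle ∧ halt))| = |{9}| = 1.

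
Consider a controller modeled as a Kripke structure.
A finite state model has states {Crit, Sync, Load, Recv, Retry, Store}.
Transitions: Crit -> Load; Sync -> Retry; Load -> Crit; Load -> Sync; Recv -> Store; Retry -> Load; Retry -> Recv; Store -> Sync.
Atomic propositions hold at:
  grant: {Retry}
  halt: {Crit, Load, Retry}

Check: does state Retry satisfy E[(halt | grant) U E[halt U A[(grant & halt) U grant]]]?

Sat(halt | grant) = {Crit, Load, Retry}
Sat(grant & halt) = {Retry}
A[(grant & halt) U grant]: least fixpoint, start Z0 = Sat(grant) = {Retry}, add states in Sat(grant & halt) with every successor in Z. Already a fixed point.
Sat(A[(grant & halt) U grant]) = {Retry}
E[halt U A[(grant & halt) U grant]]: least fixpoint, start Z0 = Sat(A[(grant & halt) U grant]) = {Retry}, add states in Sat(halt) with some successor in Z. Already a fixed point.
Sat(E[halt U A[(grant & halt) U grant]]) = {Retry}
E[(halt | grant) U E[halt U A[(grant & halt) U grant]]]: least fixpoint, start Z0 = Sat(E[halt U A[(grant & halt) U grant]]) = {Retry}, add states in Sat(halt | grant) with some successor in Z. Already a fixed point.
Sat(E[(halt | grant) U E[halt U A[(grant & halt) U grant]]]) = {Retry}
Retry ∈ Sat(E[(halt | grant) U E[halt U A[(grant & halt) U grant]]]) = {Retry}, so the formula holds at Retry.

Yes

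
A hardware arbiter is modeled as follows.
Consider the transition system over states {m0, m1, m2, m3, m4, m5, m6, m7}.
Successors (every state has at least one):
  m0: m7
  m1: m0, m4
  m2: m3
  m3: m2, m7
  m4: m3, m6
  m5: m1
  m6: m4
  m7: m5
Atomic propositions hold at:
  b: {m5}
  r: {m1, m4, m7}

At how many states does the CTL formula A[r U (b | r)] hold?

4

Sat(b | r) = {m1, m4, m5, m7}
A[r U (b | r)]: least fixpoint, start Z0 = Sat((b | r)) = {m1, m4, m5, m7}, add states in Sat(r) with every successor in Z. Already a fixed point.
Sat(A[r U (b | r)]) = {m1, m4, m5, m7}
|Sat(A[r U (b | r)])| = |{m1, m4, m5, m7}| = 4.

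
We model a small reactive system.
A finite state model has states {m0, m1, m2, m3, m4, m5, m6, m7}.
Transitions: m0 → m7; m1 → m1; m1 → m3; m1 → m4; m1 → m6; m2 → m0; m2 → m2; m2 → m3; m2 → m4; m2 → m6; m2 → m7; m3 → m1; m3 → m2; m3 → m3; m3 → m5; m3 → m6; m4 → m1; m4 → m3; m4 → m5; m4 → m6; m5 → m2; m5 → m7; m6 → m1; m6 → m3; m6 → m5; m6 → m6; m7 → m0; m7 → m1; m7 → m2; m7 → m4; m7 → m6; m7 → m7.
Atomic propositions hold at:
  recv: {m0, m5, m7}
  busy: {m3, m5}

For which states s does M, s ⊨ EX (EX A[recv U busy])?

A[recv U busy]: least fixpoint, start Z0 = Sat(busy) = {m3, m5}, add states in Sat(recv) with every successor in Z. Already a fixed point.
Sat(A[recv U busy]) = {m3, m5}
Sat(EX A[recv U busy]) = {s : some successor in {m3, m5}} = {m1, m2, m3, m4, m6}
Sat(EX (EX A[recv U busy])) = {s : some successor in {m1, m2, m3, m4, m6}} = {m1, m2, m3, m4, m5, m6, m7}

{m1, m2, m3, m4, m5, m6, m7}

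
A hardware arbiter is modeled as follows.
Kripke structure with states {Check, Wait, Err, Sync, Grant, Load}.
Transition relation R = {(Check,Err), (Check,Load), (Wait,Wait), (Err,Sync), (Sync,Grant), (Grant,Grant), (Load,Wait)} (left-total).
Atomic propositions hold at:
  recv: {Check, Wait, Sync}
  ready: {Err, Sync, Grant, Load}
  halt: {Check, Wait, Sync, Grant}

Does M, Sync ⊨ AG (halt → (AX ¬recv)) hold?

Yes

Sat(¬recv) = {Err, Grant, Load}
Sat(AX ¬recv) = {s : every successor in {Err, Grant, Load}} = {Check, Sync, Grant}
Sat(halt → (AX ¬recv)) = {Check, Err, Sync, Grant, Load}
AG (halt → (AX ¬recv)): greatest fixpoint, start Z0 = {Check, Err, Sync, Grant, Load}, keep only states in Sat with every successor in Z. Z1 = {Check, Err, Sync, Grant}; Z2 = {Err, Sync, Grant}; fixed.
Sat(AG (halt → (AX ¬recv))) = {Err, Sync, Grant}
Sync ∈ Sat(AG (halt → (AX ¬recv))) = {Err, Sync, Grant}, so the formula holds at Sync.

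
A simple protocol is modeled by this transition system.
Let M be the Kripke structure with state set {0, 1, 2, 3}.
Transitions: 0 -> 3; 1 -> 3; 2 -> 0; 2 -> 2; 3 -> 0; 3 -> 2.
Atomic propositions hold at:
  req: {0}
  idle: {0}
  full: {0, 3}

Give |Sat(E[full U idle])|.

E[full U idle]: least fixpoint, start Z0 = Sat(idle) = {0}, add states in Sat(full) with some successor in Z. Z1 = {0, 3}; fixed.
Sat(E[full U idle]) = {0, 3}
|Sat(E[full U idle])| = |{0, 3}| = 2.

2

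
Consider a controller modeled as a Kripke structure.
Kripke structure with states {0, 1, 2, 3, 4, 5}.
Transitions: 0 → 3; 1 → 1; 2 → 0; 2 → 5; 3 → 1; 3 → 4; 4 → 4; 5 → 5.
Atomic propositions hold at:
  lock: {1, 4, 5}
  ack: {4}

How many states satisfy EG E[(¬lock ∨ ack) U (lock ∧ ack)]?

4

Sat(¬lock) = {0, 2, 3}
Sat(¬lock ∨ ack) = {0, 2, 3, 4}
Sat(lock ∧ ack) = {4}
E[(¬lock ∨ ack) U (lock ∧ ack)]: least fixpoint, start Z0 = Sat((lock ∧ ack)) = {4}, add states in Sat(¬lock ∨ ack) with some successor in Z. Z1 = {3, 4}; Z2 = {0, 3, 4}; Z3 = {0, 2, 3, 4}; fixed.
Sat(E[(¬lock ∨ ack) U (lock ∧ ack)]) = {0, 2, 3, 4}
EG E[(¬lock ∨ ack) U (lock ∧ ack)]: greatest fixpoint, start Z0 = {0, 2, 3, 4}, keep only states in Sat with some successor in Z. Already a fixed point.
Sat(EG E[(¬lock ∨ ack) U (lock ∧ ack)]) = {0, 2, 3, 4}
|Sat(EG E[(¬lock ∨ ack) U (lock ∧ ack)])| = |{0, 2, 3, 4}| = 4.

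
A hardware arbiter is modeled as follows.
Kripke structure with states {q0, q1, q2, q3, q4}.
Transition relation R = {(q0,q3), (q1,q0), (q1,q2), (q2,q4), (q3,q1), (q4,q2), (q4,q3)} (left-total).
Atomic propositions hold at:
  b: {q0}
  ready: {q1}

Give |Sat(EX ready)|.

Sat(EX ready) = {s : some successor in {q1}} = {q3}
|Sat(EX ready)| = |{q3}| = 1.

1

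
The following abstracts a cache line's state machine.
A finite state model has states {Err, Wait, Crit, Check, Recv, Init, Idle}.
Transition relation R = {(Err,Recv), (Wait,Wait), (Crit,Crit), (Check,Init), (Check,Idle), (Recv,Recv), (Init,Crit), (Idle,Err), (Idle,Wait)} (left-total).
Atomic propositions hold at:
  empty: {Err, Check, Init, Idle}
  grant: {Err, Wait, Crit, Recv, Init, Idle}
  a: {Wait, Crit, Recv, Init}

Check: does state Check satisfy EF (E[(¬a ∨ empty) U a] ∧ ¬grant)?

Sat(¬a) = {Err, Check, Idle}
Sat(¬a ∨ empty) = {Err, Check, Init, Idle}
E[(¬a ∨ empty) U a]: least fixpoint, start Z0 = Sat(a) = {Wait, Crit, Recv, Init}, add states in Sat(¬a ∨ empty) with some successor in Z. Z1 = {Err, Wait, Crit, Check, Recv, Init, Idle}; fixed.
Sat(E[(¬a ∨ empty) U a]) = {Err, Wait, Crit, Check, Recv, Init, Idle}
Sat(¬grant) = {Check}
Sat(E[(¬a ∨ empty) U a] ∧ ¬grant) = {Check}
EF (E[(¬a ∨ empty) U a] ∧ ¬grant): least fixpoint, start Z0 = {Check}, add states with some successor in Z. Already a fixed point.
Sat(EF (E[(¬a ∨ empty) U a] ∧ ¬grant)) = {Check}
Check ∈ Sat(EF (E[(¬a ∨ empty) U a] ∧ ¬grant)) = {Check}, so the formula holds at Check.

Yes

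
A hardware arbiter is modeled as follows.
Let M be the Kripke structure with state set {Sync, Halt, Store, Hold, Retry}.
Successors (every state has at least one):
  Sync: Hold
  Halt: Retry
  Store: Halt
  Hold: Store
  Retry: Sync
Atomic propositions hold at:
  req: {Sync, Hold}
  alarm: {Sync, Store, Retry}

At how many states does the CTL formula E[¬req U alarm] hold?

Sat(¬req) = {Halt, Store, Retry}
E[¬req U alarm]: least fixpoint, start Z0 = Sat(alarm) = {Sync, Store, Retry}, add states in Sat(¬req) with some successor in Z. Z1 = {Sync, Halt, Store, Retry}; fixed.
Sat(E[¬req U alarm]) = {Sync, Halt, Store, Retry}
|Sat(E[¬req U alarm])| = |{Sync, Halt, Store, Retry}| = 4.

4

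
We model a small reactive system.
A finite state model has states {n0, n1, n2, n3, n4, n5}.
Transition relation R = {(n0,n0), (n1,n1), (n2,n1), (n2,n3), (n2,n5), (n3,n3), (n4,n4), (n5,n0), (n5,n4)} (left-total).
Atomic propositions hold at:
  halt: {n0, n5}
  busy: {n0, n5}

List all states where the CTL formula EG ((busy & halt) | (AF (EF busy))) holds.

Sat(busy & halt) = {n0, n5}
EF busy: least fixpoint, start Z0 = {n0, n5}, add states with some successor in Z. Z1 = {n0, n2, n5}; fixed.
Sat(EF busy) = {n0, n2, n5}
AF (EF busy): least fixpoint, start Z0 = {n0, n2, n5}, add states with every successor in Z. Already a fixed point.
Sat(AF (EF busy)) = {n0, n2, n5}
Sat((busy & halt) | (AF (EF busy))) = {n0, n2, n5}
EG ((busy & halt) | (AF (EF busy))): greatest fixpoint, start Z0 = {n0, n2, n5}, keep only states in Sat with some successor in Z. Already a fixed point.
Sat(EG ((busy & halt) | (AF (EF busy)))) = {n0, n2, n5}

{n0, n2, n5}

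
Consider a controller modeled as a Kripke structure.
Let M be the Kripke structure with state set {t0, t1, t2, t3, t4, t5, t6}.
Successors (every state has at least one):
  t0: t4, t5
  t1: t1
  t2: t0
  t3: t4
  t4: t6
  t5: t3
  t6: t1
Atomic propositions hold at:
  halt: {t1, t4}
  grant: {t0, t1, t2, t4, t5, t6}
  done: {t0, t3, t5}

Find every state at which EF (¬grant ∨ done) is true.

Sat(¬grant) = {t3}
Sat(¬grant ∨ done) = {t0, t3, t5}
EF (¬grant ∨ done): least fixpoint, start Z0 = {t0, t3, t5}, add states with some successor in Z. Z1 = {t0, t2, t3, t5}; fixed.
Sat(EF (¬grant ∨ done)) = {t0, t2, t3, t5}

{t0, t2, t3, t5}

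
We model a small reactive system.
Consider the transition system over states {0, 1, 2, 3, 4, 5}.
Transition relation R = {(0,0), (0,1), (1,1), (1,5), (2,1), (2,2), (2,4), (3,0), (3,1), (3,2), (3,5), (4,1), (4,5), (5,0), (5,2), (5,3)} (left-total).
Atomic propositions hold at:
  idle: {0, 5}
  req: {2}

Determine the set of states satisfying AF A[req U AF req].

AF req: least fixpoint, start Z0 = {2}, add states with every successor in Z. Already a fixed point.
Sat(AF req) = {2}
A[req U AF req]: least fixpoint, start Z0 = Sat(AF req) = {2}, add states in Sat(req) with every successor in Z. Already a fixed point.
Sat(A[req U AF req]) = {2}
AF A[req U AF req]: least fixpoint, start Z0 = {2}, add states with every successor in Z. Already a fixed point.
Sat(AF A[req U AF req]) = {2}

{2}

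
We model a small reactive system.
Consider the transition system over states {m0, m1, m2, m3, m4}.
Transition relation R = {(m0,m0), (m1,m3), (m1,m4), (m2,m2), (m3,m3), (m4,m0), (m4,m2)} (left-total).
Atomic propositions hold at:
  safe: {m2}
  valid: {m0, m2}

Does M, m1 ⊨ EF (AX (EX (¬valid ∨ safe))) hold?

Sat(¬valid) = {m1, m3, m4}
Sat(¬valid ∨ safe) = {m1, m2, m3, m4}
Sat(EX (¬valid ∨ safe)) = {s : some successor in {m1, m2, m3, m4}} = {m1, m2, m3, m4}
Sat(AX (EX (¬valid ∨ safe))) = {s : every successor in {m1, m2, m3, m4}} = {m1, m2, m3}
EF (AX (EX (¬valid ∨ safe))): least fixpoint, start Z0 = {m1, m2, m3}, add states with some successor in Z. Z1 = {m1, m2, m3, m4}; fixed.
Sat(EF (AX (EX (¬valid ∨ safe)))) = {m1, m2, m3, m4}
m1 ∈ Sat(EF (AX (EX (¬valid ∨ safe)))) = {m1, m2, m3, m4}, so the formula holds at m1.

Yes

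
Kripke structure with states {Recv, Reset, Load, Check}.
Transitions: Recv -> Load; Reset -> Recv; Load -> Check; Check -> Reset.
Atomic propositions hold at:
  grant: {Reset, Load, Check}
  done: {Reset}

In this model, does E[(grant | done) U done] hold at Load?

Yes

Sat(grant | done) = {Reset, Load, Check}
E[(grant | done) U done]: least fixpoint, start Z0 = Sat(done) = {Reset}, add states in Sat(grant | done) with some successor in Z. Z1 = {Reset, Check}; Z2 = {Reset, Load, Check}; fixed.
Sat(E[(grant | done) U done]) = {Reset, Load, Check}
Load ∈ Sat(E[(grant | done) U done]) = {Reset, Load, Check}, so the formula holds at Load.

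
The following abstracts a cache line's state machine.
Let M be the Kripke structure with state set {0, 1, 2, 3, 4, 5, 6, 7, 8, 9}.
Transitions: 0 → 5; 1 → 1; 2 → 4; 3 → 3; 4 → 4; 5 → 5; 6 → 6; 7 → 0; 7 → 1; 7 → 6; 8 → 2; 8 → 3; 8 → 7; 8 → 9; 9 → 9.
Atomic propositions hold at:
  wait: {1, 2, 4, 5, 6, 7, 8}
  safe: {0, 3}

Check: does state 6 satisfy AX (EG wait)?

Yes

EG wait: greatest fixpoint, start Z0 = {1, 2, 4, 5, 6, 7, 8}, keep only states in Sat with some successor in Z. Already a fixed point.
Sat(EG wait) = {1, 2, 4, 5, 6, 7, 8}
Sat(AX (EG wait)) = {s : every successor in {1, 2, 4, 5, 6, 7, 8}} = {0, 1, 2, 4, 5, 6}
6 ∈ Sat(AX (EG wait)) = {0, 1, 2, 4, 5, 6}, so the formula holds at 6.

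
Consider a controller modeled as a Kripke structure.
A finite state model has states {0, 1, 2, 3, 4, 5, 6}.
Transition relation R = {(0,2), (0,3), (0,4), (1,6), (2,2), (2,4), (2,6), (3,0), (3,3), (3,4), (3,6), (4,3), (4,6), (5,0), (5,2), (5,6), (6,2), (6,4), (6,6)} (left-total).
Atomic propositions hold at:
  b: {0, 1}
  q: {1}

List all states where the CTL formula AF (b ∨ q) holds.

{0, 1}

Sat(b ∨ q) = {0, 1}
AF (b ∨ q): least fixpoint, start Z0 = {0, 1}, add states with every successor in Z. Already a fixed point.
Sat(AF (b ∨ q)) = {0, 1}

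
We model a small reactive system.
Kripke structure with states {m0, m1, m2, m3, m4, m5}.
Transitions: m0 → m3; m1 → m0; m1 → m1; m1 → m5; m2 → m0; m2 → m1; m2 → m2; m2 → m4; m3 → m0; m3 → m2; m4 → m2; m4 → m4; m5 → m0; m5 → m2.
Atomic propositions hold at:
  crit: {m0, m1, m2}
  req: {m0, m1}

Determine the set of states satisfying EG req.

EG req: greatest fixpoint, start Z0 = {m0, m1}, keep only states in Sat with some successor in Z. Z1 = {m1}; fixed.
Sat(EG req) = {m1}

{m1}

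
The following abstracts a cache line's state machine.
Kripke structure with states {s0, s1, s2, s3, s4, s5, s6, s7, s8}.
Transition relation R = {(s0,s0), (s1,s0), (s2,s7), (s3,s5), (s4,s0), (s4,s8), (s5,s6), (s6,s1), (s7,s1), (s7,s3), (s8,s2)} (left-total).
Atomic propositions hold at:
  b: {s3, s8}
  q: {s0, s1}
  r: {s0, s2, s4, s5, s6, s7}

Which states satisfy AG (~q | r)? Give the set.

{s0}

Sat(~q) = {s2, s3, s4, s5, s6, s7, s8}
Sat(~q | r) = {s0, s2, s3, s4, s5, s6, s7, s8}
AG (~q | r): greatest fixpoint, start Z0 = {s0, s2, s3, s4, s5, s6, s7, s8}, keep only states in Sat with every successor in Z. Z1 = {s0, s2, s3, s4, s5, s8}; Z2 = {s0, s3, s4, s8}; Z3 = {s0, s4}; Z4 = {s0}; fixed.
Sat(AG (~q | r)) = {s0}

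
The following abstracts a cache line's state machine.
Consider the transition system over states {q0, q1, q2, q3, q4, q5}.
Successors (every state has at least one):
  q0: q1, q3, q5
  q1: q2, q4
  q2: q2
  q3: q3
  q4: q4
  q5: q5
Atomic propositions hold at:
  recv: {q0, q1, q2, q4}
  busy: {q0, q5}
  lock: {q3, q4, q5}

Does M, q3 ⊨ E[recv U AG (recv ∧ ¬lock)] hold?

No

Sat(¬lock) = {q0, q1, q2}
Sat(recv ∧ ¬lock) = {q0, q1, q2}
AG (recv ∧ ¬lock): greatest fixpoint, start Z0 = {q0, q1, q2}, keep only states in Sat with every successor in Z. Z1 = {q2}; fixed.
Sat(AG (recv ∧ ¬lock)) = {q2}
E[recv U AG (recv ∧ ¬lock)]: least fixpoint, start Z0 = Sat(AG (recv ∧ ¬lock)) = {q2}, add states in Sat(recv) with some successor in Z. Z1 = {q1, q2}; Z2 = {q0, q1, q2}; fixed.
Sat(E[recv U AG (recv ∧ ¬lock)]) = {q0, q1, q2}
q3 ∉ Sat(E[recv U AG (recv ∧ ¬lock)]) = {q0, q1, q2}, so the formula does not hold at q3.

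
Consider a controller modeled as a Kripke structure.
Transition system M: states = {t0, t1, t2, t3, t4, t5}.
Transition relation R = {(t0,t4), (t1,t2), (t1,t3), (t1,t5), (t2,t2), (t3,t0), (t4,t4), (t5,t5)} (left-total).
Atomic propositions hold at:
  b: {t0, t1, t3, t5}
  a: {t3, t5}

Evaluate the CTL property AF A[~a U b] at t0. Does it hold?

Sat(~a) = {t0, t1, t2, t4}
A[~a U b]: least fixpoint, start Z0 = Sat(b) = {t0, t1, t3, t5}, add states in Sat(~a) with every successor in Z. Already a fixed point.
Sat(A[~a U b]) = {t0, t1, t3, t5}
AF A[~a U b]: least fixpoint, start Z0 = {t0, t1, t3, t5}, add states with every successor in Z. Already a fixed point.
Sat(AF A[~a U b]) = {t0, t1, t3, t5}
t0 ∈ Sat(AF A[~a U b]) = {t0, t1, t3, t5}, so the formula holds at t0.

Yes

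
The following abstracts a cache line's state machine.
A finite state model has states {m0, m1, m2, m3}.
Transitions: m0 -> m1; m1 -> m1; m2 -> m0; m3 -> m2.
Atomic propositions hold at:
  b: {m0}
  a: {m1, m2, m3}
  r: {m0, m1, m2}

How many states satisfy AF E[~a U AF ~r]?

Sat(~a) = {m0}
Sat(~r) = {m3}
AF ~r: least fixpoint, start Z0 = {m3}, add states with every successor in Z. Already a fixed point.
Sat(AF ~r) = {m3}
E[~a U AF ~r]: least fixpoint, start Z0 = Sat(AF ~r) = {m3}, add states in Sat(~a) with some successor in Z. Already a fixed point.
Sat(E[~a U AF ~r]) = {m3}
AF E[~a U AF ~r]: least fixpoint, start Z0 = {m3}, add states with every successor in Z. Already a fixed point.
Sat(AF E[~a U AF ~r]) = {m3}
|Sat(AF E[~a U AF ~r])| = |{m3}| = 1.

1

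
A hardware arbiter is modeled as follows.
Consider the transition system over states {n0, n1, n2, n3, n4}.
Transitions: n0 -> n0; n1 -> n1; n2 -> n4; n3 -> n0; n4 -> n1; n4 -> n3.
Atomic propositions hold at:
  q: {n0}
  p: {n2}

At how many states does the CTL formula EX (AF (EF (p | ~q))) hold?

3

Sat(~q) = {n1, n2, n3, n4}
Sat(p | ~q) = {n1, n2, n3, n4}
EF (p | ~q): least fixpoint, start Z0 = {n1, n2, n3, n4}, add states with some successor in Z. Already a fixed point.
Sat(EF (p | ~q)) = {n1, n2, n3, n4}
AF (EF (p | ~q)): least fixpoint, start Z0 = {n1, n2, n3, n4}, add states with every successor in Z. Already a fixed point.
Sat(AF (EF (p | ~q))) = {n1, n2, n3, n4}
Sat(EX (AF (EF (p | ~q)))) = {s : some successor in {n1, n2, n3, n4}} = {n1, n2, n4}
|Sat(EX (AF (EF (p | ~q))))| = |{n1, n2, n4}| = 3.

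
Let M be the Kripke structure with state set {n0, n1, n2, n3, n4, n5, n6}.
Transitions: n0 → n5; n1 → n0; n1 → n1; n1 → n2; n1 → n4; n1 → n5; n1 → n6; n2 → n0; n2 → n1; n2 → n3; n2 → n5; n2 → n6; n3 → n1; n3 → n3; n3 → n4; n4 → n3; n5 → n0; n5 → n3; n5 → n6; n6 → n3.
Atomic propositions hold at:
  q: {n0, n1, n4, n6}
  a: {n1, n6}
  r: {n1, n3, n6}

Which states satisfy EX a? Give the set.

{n1, n2, n3, n5}

Sat(EX a) = {s : some successor in {n1, n6}} = {n1, n2, n3, n5}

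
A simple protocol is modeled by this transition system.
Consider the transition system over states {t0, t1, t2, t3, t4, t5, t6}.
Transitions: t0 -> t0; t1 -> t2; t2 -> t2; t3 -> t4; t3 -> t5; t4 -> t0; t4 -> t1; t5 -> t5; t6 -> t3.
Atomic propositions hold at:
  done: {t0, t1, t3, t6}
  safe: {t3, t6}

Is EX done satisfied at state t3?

Sat(EX done) = {s : some successor in {t0, t1, t3, t6}} = {t0, t4, t6}
t3 ∉ Sat(EX done) = {t0, t4, t6}, so the formula does not hold at t3.

No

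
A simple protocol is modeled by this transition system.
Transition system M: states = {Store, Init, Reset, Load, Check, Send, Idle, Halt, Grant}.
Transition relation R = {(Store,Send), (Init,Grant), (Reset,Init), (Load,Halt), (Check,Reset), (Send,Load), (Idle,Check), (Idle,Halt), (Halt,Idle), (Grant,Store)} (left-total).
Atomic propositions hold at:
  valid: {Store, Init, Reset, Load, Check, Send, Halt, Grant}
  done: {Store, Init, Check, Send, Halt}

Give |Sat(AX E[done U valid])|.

E[done U valid]: least fixpoint, start Z0 = Sat(valid) = {Store, Init, Reset, Load, Check, Send, Halt, Grant}, add states in Sat(done) with some successor in Z. Already a fixed point.
Sat(E[done U valid]) = {Store, Init, Reset, Load, Check, Send, Halt, Grant}
Sat(AX E[done U valid]) = {s : every successor in {Store, Init, Reset, Load, Check, Send, Halt, Grant}} = {Store, Init, Reset, Load, Check, Send, Idle, Grant}
|Sat(AX E[done U valid])| = |{Store, Init, Reset, Load, Check, Send, Idle, Grant}| = 8.

8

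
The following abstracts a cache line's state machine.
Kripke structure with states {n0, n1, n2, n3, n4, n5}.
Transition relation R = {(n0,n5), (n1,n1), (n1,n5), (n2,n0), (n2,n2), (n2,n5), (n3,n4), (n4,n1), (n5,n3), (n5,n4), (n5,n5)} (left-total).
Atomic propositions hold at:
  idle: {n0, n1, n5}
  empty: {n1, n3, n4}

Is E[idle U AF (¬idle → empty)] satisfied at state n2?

No

Sat(¬idle) = {n2, n3, n4}
Sat(¬idle → empty) = {n0, n1, n3, n4, n5}
AF (¬idle → empty): least fixpoint, start Z0 = {n0, n1, n3, n4, n5}, add states with every successor in Z. Already a fixed point.
Sat(AF (¬idle → empty)) = {n0, n1, n3, n4, n5}
E[idle U AF (¬idle → empty)]: least fixpoint, start Z0 = Sat(AF (¬idle → empty)) = {n0, n1, n3, n4, n5}, add states in Sat(idle) with some successor in Z. Already a fixed point.
Sat(E[idle U AF (¬idle → empty)]) = {n0, n1, n3, n4, n5}
n2 ∉ Sat(E[idle U AF (¬idle → empty)]) = {n0, n1, n3, n4, n5}, so the formula does not hold at n2.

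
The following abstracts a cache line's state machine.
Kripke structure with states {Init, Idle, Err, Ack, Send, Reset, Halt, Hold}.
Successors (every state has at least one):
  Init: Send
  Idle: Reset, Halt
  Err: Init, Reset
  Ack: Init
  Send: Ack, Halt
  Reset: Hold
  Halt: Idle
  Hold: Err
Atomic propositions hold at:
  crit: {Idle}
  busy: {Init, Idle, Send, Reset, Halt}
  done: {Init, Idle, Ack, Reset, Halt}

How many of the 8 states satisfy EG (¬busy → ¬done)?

Sat(¬busy) = {Err, Ack, Hold}
Sat(¬done) = {Err, Send, Hold}
Sat(¬busy → ¬done) = {Init, Idle, Err, Send, Reset, Halt, Hold}
EG (¬busy → ¬done): greatest fixpoint, start Z0 = {Init, Idle, Err, Send, Reset, Halt, Hold}, keep only states in Sat with some successor in Z. Already a fixed point.
Sat(EG (¬busy → ¬done)) = {Init, Idle, Err, Send, Reset, Halt, Hold}
|Sat(EG (¬busy → ¬done))| = |{Init, Idle, Err, Send, Reset, Halt, Hold}| = 7.

7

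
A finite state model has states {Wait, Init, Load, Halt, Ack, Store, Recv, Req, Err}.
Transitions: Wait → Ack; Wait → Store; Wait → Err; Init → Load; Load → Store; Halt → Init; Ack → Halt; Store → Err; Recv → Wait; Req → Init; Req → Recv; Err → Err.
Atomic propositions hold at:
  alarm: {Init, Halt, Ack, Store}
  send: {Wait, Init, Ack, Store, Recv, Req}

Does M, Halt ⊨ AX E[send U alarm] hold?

Yes

E[send U alarm]: least fixpoint, start Z0 = Sat(alarm) = {Init, Halt, Ack, Store}, add states in Sat(send) with some successor in Z. Z1 = {Wait, Init, Halt, Ack, Store, Req}; Z2 = {Wait, Init, Halt, Ack, Store, Recv, Req}; fixed.
Sat(E[send U alarm]) = {Wait, Init, Halt, Ack, Store, Recv, Req}
Sat(AX E[send U alarm]) = {s : every successor in {Wait, Init, Halt, Ack, Store, Recv, Req}} = {Load, Halt, Ack, Recv, Req}
Halt ∈ Sat(AX E[send U alarm]) = {Load, Halt, Ack, Recv, Req}, so the formula holds at Halt.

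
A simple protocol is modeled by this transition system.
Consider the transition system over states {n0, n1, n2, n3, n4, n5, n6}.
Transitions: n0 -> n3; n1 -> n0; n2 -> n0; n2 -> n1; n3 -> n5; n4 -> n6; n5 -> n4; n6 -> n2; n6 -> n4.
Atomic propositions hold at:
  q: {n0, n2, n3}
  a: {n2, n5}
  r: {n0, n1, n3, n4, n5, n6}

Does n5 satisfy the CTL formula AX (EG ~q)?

Yes

Sat(~q) = {n1, n4, n5, n6}
EG ~q: greatest fixpoint, start Z0 = {n1, n4, n5, n6}, keep only states in Sat with some successor in Z. Z1 = {n4, n5, n6}; fixed.
Sat(EG ~q) = {n4, n5, n6}
Sat(AX (EG ~q)) = {s : every successor in {n4, n5, n6}} = {n3, n4, n5}
n5 ∈ Sat(AX (EG ~q)) = {n3, n4, n5}, so the formula holds at n5.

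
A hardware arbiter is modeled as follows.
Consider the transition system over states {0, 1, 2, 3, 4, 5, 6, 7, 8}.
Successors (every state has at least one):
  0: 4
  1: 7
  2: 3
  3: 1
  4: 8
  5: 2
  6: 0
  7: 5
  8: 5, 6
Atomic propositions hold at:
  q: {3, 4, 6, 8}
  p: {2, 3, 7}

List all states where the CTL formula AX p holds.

{1, 2, 5}

Sat(AX p) = {s : every successor in {2, 3, 7}} = {1, 2, 5}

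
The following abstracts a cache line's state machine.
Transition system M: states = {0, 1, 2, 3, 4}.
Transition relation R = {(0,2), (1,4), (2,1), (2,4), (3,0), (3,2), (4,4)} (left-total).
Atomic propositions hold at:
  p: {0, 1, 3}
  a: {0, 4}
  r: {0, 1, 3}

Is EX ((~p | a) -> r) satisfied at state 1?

Sat(~p) = {2, 4}
Sat(~p | a) = {0, 2, 4}
Sat((~p | a) -> r) = {0, 1, 3}
Sat(EX ((~p | a) -> r)) = {s : some successor in {0, 1, 3}} = {2, 3}
1 ∉ Sat(EX ((~p | a) -> r)) = {2, 3}, so the formula does not hold at 1.

No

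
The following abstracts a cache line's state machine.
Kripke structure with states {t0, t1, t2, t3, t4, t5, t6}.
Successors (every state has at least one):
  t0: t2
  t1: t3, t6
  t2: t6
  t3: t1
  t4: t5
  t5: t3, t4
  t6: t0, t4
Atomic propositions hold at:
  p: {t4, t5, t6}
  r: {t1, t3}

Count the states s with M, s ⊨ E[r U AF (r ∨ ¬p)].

4

Sat(¬p) = {t0, t1, t2, t3}
Sat(r ∨ ¬p) = {t0, t1, t2, t3}
AF (r ∨ ¬p): least fixpoint, start Z0 = {t0, t1, t2, t3}, add states with every successor in Z. Already a fixed point.
Sat(AF (r ∨ ¬p)) = {t0, t1, t2, t3}
E[r U AF (r ∨ ¬p)]: least fixpoint, start Z0 = Sat(AF (r ∨ ¬p)) = {t0, t1, t2, t3}, add states in Sat(r) with some successor in Z. Already a fixed point.
Sat(E[r U AF (r ∨ ¬p)]) = {t0, t1, t2, t3}
|Sat(E[r U AF (r ∨ ¬p)])| = |{t0, t1, t2, t3}| = 4.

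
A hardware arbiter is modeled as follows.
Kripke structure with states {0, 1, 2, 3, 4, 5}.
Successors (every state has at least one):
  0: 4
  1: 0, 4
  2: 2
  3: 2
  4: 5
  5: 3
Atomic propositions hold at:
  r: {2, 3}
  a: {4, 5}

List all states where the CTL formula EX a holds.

{0, 1, 4}

Sat(EX a) = {s : some successor in {4, 5}} = {0, 1, 4}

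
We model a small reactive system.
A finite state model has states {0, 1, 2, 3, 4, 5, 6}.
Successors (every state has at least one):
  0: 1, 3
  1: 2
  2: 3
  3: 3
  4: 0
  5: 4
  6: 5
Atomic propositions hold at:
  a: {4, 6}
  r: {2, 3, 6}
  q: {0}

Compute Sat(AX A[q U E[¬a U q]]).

Sat(¬a) = {0, 1, 2, 3, 5}
E[¬a U q]: least fixpoint, start Z0 = Sat(q) = {0}, add states in Sat(¬a) with some successor in Z. Already a fixed point.
Sat(E[¬a U q]) = {0}
A[q U E[¬a U q]]: least fixpoint, start Z0 = Sat(E[¬a U q]) = {0}, add states in Sat(q) with every successor in Z. Already a fixed point.
Sat(A[q U E[¬a U q]]) = {0}
Sat(AX A[q U E[¬a U q]]) = {s : every successor in {0}} = {4}

{4}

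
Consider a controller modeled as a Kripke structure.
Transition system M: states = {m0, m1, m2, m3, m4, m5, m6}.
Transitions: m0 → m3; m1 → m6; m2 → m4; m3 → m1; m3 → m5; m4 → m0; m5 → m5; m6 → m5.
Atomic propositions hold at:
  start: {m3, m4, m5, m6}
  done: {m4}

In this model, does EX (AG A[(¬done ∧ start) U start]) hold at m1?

Sat(¬done) = {m0, m1, m2, m3, m5, m6}
Sat(¬done ∧ start) = {m3, m5, m6}
A[(¬done ∧ start) U start]: least fixpoint, start Z0 = Sat(start) = {m3, m4, m5, m6}, add states in Sat(¬done ∧ start) with every successor in Z. Already a fixed point.
Sat(A[(¬done ∧ start) U start]) = {m3, m4, m5, m6}
AG A[(¬done ∧ start) U start]: greatest fixpoint, start Z0 = {m3, m4, m5, m6}, keep only states in Sat with every successor in Z. Z1 = {m5, m6}; fixed.
Sat(AG A[(¬done ∧ start) U start]) = {m5, m6}
Sat(EX (AG A[(¬done ∧ start) U start])) = {s : some successor in {m5, m6}} = {m1, m3, m5, m6}
m1 ∈ Sat(EX (AG A[(¬done ∧ start) U start])) = {m1, m3, m5, m6}, so the formula holds at m1.

Yes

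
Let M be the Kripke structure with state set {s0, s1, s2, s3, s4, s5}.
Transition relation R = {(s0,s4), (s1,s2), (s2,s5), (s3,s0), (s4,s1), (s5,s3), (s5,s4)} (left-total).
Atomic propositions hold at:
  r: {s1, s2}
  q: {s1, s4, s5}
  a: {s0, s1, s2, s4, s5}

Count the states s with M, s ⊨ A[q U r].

A[q U r]: least fixpoint, start Z0 = Sat(r) = {s1, s2}, add states in Sat(q) with every successor in Z. Z1 = {s1, s2, s4}; fixed.
Sat(A[q U r]) = {s1, s2, s4}
|Sat(A[q U r])| = |{s1, s2, s4}| = 3.

3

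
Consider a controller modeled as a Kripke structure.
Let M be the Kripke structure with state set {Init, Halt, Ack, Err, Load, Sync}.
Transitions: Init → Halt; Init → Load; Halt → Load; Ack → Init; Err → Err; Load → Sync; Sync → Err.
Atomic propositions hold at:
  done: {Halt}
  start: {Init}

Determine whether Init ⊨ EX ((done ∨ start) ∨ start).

Yes

Sat(done ∨ start) = {Init, Halt}
Sat((done ∨ start) ∨ start) = {Init, Halt}
Sat(EX ((done ∨ start) ∨ start)) = {s : some successor in {Init, Halt}} = {Init, Ack}
Init ∈ Sat(EX ((done ∨ start) ∨ start)) = {Init, Ack}, so the formula holds at Init.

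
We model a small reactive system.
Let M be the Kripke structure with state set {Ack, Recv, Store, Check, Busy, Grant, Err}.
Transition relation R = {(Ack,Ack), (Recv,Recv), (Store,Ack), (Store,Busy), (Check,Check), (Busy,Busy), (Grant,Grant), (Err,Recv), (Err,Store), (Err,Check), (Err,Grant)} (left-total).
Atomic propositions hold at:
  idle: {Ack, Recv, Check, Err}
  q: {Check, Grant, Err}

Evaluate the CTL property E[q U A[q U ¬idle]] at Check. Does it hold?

No

Sat(¬idle) = {Store, Busy, Grant}
A[q U ¬idle]: least fixpoint, start Z0 = Sat(¬idle) = {Store, Busy, Grant}, add states in Sat(q) with every successor in Z. Already a fixed point.
Sat(A[q U ¬idle]) = {Store, Busy, Grant}
E[q U A[q U ¬idle]]: least fixpoint, start Z0 = Sat(A[q U ¬idle]) = {Store, Busy, Grant}, add states in Sat(q) with some successor in Z. Z1 = {Store, Busy, Grant, Err}; fixed.
Sat(E[q U A[q U ¬idle]]) = {Store, Busy, Grant, Err}
Check ∉ Sat(E[q U A[q U ¬idle]]) = {Store, Busy, Grant, Err}, so the formula does not hold at Check.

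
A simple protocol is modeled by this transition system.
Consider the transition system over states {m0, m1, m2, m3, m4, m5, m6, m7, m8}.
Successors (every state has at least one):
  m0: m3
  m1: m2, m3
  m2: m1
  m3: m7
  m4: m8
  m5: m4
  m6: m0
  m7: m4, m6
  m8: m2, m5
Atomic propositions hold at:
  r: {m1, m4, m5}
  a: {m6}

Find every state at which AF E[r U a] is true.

E[r U a]: least fixpoint, start Z0 = Sat(a) = {m6}, add states in Sat(r) with some successor in Z. Already a fixed point.
Sat(E[r U a]) = {m6}
AF E[r U a]: least fixpoint, start Z0 = {m6}, add states with every successor in Z. Already a fixed point.
Sat(AF E[r U a]) = {m6}

{m6}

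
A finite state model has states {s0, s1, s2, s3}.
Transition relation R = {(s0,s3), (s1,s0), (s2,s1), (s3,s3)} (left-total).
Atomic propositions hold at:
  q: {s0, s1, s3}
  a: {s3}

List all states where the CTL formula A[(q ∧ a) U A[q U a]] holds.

Sat(q ∧ a) = {s3}
A[q U a]: least fixpoint, start Z0 = Sat(a) = {s3}, add states in Sat(q) with every successor in Z. Z1 = {s0, s3}; Z2 = {s0, s1, s3}; fixed.
Sat(A[q U a]) = {s0, s1, s3}
A[(q ∧ a) U A[q U a]]: least fixpoint, start Z0 = Sat(A[q U a]) = {s0, s1, s3}, add states in Sat(q ∧ a) with every successor in Z. Already a fixed point.
Sat(A[(q ∧ a) U A[q U a]]) = {s0, s1, s3}

{s0, s1, s3}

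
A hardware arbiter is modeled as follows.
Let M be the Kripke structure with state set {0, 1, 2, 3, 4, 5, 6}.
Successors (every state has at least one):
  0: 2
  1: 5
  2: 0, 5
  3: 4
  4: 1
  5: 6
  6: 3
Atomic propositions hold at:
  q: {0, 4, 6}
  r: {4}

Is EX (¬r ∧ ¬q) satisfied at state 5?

Sat(¬r) = {0, 1, 2, 3, 5, 6}
Sat(¬q) = {1, 2, 3, 5}
Sat(¬r ∧ ¬q) = {1, 2, 3, 5}
Sat(EX (¬r ∧ ¬q)) = {s : some successor in {1, 2, 3, 5}} = {0, 1, 2, 4, 6}
5 ∉ Sat(EX (¬r ∧ ¬q)) = {0, 1, 2, 4, 6}, so the formula does not hold at 5.

No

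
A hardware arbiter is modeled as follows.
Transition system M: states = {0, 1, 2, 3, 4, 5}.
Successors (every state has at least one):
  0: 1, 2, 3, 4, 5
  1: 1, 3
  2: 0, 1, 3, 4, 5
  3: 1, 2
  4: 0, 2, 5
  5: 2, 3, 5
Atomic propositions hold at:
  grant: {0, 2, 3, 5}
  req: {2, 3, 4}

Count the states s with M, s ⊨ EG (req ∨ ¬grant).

4

Sat(¬grant) = {1, 4}
Sat(req ∨ ¬grant) = {1, 2, 3, 4}
EG (req ∨ ¬grant): greatest fixpoint, start Z0 = {1, 2, 3, 4}, keep only states in Sat with some successor in Z. Already a fixed point.
Sat(EG (req ∨ ¬grant)) = {1, 2, 3, 4}
|Sat(EG (req ∨ ¬grant))| = |{1, 2, 3, 4}| = 4.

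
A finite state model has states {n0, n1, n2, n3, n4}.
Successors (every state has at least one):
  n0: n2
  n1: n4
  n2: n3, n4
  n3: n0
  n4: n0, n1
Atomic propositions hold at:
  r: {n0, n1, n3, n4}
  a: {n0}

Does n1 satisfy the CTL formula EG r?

Yes

EG r: greatest fixpoint, start Z0 = {n0, n1, n3, n4}, keep only states in Sat with some successor in Z. Z1 = {n1, n3, n4}; Z2 = {n1, n4}; fixed.
Sat(EG r) = {n1, n4}
n1 ∈ Sat(EG r) = {n1, n4}, so the formula holds at n1.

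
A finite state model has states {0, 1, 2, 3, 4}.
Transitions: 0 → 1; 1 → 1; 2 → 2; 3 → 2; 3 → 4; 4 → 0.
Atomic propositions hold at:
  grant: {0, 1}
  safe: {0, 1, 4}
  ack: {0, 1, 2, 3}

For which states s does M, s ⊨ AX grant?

{0, 1, 4}

Sat(AX grant) = {s : every successor in {0, 1}} = {0, 1, 4}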